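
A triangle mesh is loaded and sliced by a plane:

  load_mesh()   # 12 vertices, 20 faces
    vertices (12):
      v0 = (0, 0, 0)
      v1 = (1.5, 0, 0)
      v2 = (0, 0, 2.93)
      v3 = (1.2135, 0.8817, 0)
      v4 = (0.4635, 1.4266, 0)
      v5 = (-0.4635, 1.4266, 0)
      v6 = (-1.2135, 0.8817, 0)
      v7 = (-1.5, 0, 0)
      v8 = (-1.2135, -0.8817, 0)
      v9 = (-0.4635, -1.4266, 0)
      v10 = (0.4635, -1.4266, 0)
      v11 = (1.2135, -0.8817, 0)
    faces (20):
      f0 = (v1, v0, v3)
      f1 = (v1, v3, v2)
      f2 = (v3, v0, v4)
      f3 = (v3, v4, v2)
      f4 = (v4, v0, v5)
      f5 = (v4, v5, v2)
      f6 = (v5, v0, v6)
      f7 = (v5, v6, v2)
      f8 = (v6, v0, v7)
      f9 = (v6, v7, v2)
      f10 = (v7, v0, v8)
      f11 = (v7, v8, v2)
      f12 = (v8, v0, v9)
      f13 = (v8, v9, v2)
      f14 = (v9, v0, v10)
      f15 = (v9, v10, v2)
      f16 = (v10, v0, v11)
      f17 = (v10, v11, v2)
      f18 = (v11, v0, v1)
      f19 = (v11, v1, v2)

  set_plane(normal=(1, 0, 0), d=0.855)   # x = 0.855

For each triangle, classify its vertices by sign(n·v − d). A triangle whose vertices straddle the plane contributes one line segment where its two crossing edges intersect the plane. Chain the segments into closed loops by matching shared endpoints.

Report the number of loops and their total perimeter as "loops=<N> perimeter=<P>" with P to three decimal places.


loops=1 perimeter=5.776

Straddling triangles (8 of 20):
  (v1,v0,v3) [+-+] → (0.855, 0, 0)–(0.855, 0.621222, 0)  len=0.6212
  (v1,v3,v2) [++-] → (0.855, 0.621222, 0.8656)–(0.855, 0, 1.2599)  len=0.7358
  (v3,v0,v4) [+--] → (0.855, 0.621222, 0)–(0.855, 1.14216, 0)  len=0.5209
  (v3,v4,v2) [+--] → (0.855, 1.14216, 0)–(0.855, 0.621222, 0.8656)  len=1.0103
  (v10,v0,v11) [--+] → (0.855, -0.621222, 0)–(0.855, -1.14216, 0)  len=0.5209
  (v10,v11,v2) [-+-] → (0.855, -1.14216, 0)–(0.855, -0.621222, 0.8656)  len=1.0103
  (v11,v0,v1) [+-+] → (0.855, -0.621222, 0)–(0.855, 0, 0)  len=0.6212
  (v11,v1,v2) [++-] → (0.855, 0, 1.2599)–(0.855, -0.621222, 0.8656)  len=0.7358

Chained into 1 loop(s):
  loop 1: 8 segments, perimeter = 5.7764
Total perimeter = 5.776


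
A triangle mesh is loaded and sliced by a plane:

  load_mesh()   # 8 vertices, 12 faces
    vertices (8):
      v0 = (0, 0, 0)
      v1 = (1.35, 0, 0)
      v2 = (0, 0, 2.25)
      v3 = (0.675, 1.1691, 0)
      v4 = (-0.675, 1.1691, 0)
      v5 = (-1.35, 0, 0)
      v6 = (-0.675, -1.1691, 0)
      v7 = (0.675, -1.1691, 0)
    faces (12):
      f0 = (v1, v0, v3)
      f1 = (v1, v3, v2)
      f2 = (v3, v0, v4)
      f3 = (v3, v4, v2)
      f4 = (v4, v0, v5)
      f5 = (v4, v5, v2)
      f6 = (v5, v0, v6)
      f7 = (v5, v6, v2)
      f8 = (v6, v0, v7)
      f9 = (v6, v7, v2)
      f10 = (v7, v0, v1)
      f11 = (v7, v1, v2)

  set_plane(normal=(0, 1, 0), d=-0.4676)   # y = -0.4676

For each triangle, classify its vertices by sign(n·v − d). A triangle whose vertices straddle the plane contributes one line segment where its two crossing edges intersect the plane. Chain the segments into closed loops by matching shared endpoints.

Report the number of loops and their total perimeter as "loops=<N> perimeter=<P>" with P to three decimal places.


loops=1 perimeter=5.849

Straddling triangles (6 of 12):
  (v5,v0,v6) [++-] → (-0.269977, -0.4676, 0)–(-1.08002, -0.4676, 0)  len=0.8100
  (v5,v6,v2) [+-+] → (-1.08002, -0.4676, 0)–(-0.269977, -0.4676, 1.35008)  len=1.5744
  (v6,v0,v7) [-+-] → (-0.269977, -0.4676, 0)–(0.269977, -0.4676, 0)  len=0.5400
  (v6,v7,v2) [--+] → (0.269977, -0.4676, 1.35008)–(-0.269977, -0.4676, 1.35008)  len=0.5400
  (v7,v0,v1) [-++] → (0.269977, -0.4676, 0)–(1.08002, -0.4676, 0)  len=0.8100
  (v7,v1,v2) [-++] → (1.08002, -0.4676, 0)–(0.269977, -0.4676, 1.35008)  len=1.5744

Chained into 1 loop(s):
  loop 1: 6 segments, perimeter = 5.8489
Total perimeter = 5.849


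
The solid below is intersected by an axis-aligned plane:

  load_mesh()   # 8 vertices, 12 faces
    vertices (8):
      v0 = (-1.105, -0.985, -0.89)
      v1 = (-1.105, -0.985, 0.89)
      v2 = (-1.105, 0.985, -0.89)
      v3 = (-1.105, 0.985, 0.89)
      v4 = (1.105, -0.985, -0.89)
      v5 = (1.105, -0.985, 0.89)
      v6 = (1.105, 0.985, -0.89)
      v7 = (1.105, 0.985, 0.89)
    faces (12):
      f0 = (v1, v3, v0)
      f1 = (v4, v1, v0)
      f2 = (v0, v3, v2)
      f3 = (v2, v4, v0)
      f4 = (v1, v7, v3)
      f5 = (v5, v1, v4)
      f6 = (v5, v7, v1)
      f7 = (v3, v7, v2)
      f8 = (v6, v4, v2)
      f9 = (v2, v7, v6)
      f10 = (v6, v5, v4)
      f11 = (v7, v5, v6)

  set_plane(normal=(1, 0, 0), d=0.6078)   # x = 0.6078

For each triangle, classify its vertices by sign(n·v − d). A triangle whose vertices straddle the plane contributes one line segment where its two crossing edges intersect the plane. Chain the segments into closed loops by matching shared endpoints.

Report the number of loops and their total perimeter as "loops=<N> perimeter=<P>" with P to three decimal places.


Straddling triangles (8 of 12):
  (v4,v1,v0) [+--] → (0.6078, -0.985, -0.48954)–(0.6078, -0.985, -0.89)  len=0.4005
  (v2,v4,v0) [-+-] → (0.6078, -0.541795, -0.89)–(0.6078, -0.985, -0.89)  len=0.4432
  (v1,v7,v3) [-+-] → (0.6078, 0.541795, 0.89)–(0.6078, 0.985, 0.89)  len=0.4432
  (v5,v1,v4) [+-+] → (0.6078, -0.985, 0.89)–(0.6078, -0.985, -0.48954)  len=1.3795
  (v5,v7,v1) [++-] → (0.6078, 0.541795, 0.89)–(0.6078, -0.985, 0.89)  len=1.5268
  (v3,v7,v2) [-+-] → (0.6078, 0.985, 0.89)–(0.6078, 0.985, 0.48954)  len=0.4005
  (v6,v4,v2) [++-] → (0.6078, -0.541795, -0.89)–(0.6078, 0.985, -0.89)  len=1.5268
  (v2,v7,v6) [-++] → (0.6078, 0.985, 0.48954)–(0.6078, 0.985, -0.89)  len=1.3795

Chained into 1 loop(s):
  loop 1: 8 segments, perimeter = 7.5000
Total perimeter = 7.500

loops=1 perimeter=7.500


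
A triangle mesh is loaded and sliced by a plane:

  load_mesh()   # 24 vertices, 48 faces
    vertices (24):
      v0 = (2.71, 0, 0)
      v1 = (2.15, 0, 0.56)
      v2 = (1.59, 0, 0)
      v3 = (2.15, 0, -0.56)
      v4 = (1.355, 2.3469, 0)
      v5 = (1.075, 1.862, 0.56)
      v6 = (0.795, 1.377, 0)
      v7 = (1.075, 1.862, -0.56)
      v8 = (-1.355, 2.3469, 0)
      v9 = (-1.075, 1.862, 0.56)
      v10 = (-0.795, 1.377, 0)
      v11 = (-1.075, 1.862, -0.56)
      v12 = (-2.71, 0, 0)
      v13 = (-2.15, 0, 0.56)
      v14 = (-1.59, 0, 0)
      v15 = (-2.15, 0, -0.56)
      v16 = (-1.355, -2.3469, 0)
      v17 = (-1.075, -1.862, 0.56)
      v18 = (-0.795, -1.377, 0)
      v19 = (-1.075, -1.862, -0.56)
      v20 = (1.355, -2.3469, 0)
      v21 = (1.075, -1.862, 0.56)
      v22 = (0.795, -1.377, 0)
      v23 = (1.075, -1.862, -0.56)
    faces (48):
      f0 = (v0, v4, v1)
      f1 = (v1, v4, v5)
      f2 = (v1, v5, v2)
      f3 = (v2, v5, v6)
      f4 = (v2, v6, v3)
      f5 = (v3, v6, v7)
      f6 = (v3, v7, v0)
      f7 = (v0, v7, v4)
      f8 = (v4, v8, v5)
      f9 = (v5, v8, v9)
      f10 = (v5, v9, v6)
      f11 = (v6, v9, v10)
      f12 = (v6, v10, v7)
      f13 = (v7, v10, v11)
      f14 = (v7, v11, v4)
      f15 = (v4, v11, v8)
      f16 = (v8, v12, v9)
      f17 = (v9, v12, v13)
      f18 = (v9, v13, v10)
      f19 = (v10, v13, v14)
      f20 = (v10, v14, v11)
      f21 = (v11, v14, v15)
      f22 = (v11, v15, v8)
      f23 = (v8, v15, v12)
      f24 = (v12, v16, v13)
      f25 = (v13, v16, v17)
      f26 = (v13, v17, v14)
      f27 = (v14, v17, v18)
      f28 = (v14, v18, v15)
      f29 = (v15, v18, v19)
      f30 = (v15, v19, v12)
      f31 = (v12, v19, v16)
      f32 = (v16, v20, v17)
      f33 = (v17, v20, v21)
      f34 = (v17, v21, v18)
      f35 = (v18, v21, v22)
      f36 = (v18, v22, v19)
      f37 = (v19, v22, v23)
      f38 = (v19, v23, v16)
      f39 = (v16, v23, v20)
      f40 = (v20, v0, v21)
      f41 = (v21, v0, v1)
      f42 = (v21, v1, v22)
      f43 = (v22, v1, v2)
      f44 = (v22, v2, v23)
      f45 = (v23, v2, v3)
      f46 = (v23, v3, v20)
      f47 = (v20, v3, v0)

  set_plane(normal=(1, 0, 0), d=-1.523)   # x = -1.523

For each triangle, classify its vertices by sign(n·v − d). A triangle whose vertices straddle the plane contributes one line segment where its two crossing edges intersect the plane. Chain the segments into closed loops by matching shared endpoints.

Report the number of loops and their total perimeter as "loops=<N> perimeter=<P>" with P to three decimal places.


loops=2 perimeter=8.960

Straddling triangles (16 of 48):
  (v8,v12,v9) [+-+] → (-1.523, 2.05592, 0)–(-1.523, 1.3518, 0.406557)  len=0.8131
  (v9,v12,v13) [+--] → (-1.523, 1.3518, 0.406557)–(-1.523, 1.08602, 0.56)  len=0.3069
  (v9,v13,v10) [+-+] → (-1.523, 1.08602, 0.56)–(-1.523, 0.63718, 0.300871)  len=0.5183
  (v10,v13,v14) [+--] → (-1.523, 0.63718, 0.300871)–(-1.523, 0.116049, 0)  len=0.6017
  (v10,v14,v11) [+-+] → (-1.523, 0.116049, 0)–(-1.523, 0.242241, -0.0728544)  len=0.1457
  (v11,v14,v15) [+--] → (-1.523, 0.242241, -0.0728544)–(-1.523, 1.08602, -0.56)  len=0.9743
  (v11,v15,v8) [+-+] → (-1.523, 1.08602, -0.56)–(-1.523, 1.85095, -0.11834)  len=0.8833
  (v8,v15,v12) [+--] → (-1.523, 1.85095, -0.11834)–(-1.523, 2.05592, 0)  len=0.2367
  (v12,v16,v13) [-+-] → (-1.523, -2.05592, 0)–(-1.523, -1.85095, 0.11834)  len=0.2367
  (v13,v16,v17) [-++] → (-1.523, -1.85095, 0.11834)–(-1.523, -1.08602, 0.56)  len=0.8833
  (v13,v17,v14) [-+-] → (-1.523, -1.08602, 0.56)–(-1.523, -0.242241, 0.0728544)  len=0.9743
  (v14,v17,v18) [-++] → (-1.523, -0.242241, 0.0728544)–(-1.523, -0.116049, 0)  len=0.1457
  (v14,v18,v15) [-+-] → (-1.523, -0.116049, 0)–(-1.523, -0.63718, -0.300871)  len=0.6017
  (v15,v18,v19) [-++] → (-1.523, -0.63718, -0.300871)–(-1.523, -1.08602, -0.56)  len=0.5183
  (v15,v19,v12) [-+-] → (-1.523, -1.08602, -0.56)–(-1.523, -1.3518, -0.406557)  len=0.3069
  (v12,v19,v16) [-++] → (-1.523, -1.3518, -0.406557)–(-1.523, -2.05592, 0)  len=0.8131

Chained into 2 loop(s):
  loop 1: 8 segments, perimeter = 4.4800
  loop 2: 8 segments, perimeter = 4.4800
Total perimeter = 8.960


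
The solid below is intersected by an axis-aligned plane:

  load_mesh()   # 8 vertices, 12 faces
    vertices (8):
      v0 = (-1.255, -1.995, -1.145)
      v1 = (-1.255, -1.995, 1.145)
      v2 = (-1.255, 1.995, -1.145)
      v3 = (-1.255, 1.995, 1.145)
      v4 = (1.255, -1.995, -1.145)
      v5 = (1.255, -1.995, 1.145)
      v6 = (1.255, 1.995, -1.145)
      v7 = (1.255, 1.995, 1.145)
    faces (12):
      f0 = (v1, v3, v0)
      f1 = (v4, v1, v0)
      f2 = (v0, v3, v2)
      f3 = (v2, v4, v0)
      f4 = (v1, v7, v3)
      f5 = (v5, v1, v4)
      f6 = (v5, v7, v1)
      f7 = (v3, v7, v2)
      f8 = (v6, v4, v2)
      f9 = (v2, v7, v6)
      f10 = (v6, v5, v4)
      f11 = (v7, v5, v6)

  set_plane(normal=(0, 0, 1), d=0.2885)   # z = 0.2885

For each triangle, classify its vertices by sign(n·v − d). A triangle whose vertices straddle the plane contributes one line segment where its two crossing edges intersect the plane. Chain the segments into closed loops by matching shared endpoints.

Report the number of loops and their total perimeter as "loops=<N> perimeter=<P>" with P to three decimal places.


Straddling triangles (8 of 12):
  (v1,v3,v0) [++-] → (-1.255, 0.50267, 0.2885)–(-1.255, -1.995, 0.2885)  len=2.4977
  (v4,v1,v0) [-+-] → (-0.316216, -1.995, 0.2885)–(-1.255, -1.995, 0.2885)  len=0.9388
  (v0,v3,v2) [-+-] → (-1.255, 0.50267, 0.2885)–(-1.255, 1.995, 0.2885)  len=1.4923
  (v5,v1,v4) [++-] → (-0.316216, -1.995, 0.2885)–(1.255, -1.995, 0.2885)  len=1.5712
  (v3,v7,v2) [++-] → (0.316216, 1.995, 0.2885)–(-1.255, 1.995, 0.2885)  len=1.5712
  (v2,v7,v6) [-+-] → (0.316216, 1.995, 0.2885)–(1.255, 1.995, 0.2885)  len=0.9388
  (v6,v5,v4) [-+-] → (1.255, -0.50267, 0.2885)–(1.255, -1.995, 0.2885)  len=1.4923
  (v7,v5,v6) [++-] → (1.255, -0.50267, 0.2885)–(1.255, 1.995, 0.2885)  len=2.4977

Chained into 1 loop(s):
  loop 1: 8 segments, perimeter = 13.0000
Total perimeter = 13.000

loops=1 perimeter=13.000


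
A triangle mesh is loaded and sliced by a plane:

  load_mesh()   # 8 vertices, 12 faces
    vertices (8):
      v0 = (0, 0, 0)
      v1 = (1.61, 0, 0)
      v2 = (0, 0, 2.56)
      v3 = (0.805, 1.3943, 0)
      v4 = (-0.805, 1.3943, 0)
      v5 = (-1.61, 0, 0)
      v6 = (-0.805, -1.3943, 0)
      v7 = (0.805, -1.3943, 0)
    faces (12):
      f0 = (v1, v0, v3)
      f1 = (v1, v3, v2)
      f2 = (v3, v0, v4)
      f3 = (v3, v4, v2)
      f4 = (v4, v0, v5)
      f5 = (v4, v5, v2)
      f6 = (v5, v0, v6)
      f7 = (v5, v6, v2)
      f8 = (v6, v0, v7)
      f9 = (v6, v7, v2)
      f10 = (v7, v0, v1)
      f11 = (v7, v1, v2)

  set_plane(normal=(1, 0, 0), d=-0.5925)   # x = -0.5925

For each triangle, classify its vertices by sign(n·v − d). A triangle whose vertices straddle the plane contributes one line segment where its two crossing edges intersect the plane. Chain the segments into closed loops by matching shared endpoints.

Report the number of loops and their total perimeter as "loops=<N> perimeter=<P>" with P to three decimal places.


loops=1 perimeter=7.114

Straddling triangles (8 of 12):
  (v3,v0,v4) [++-] → (-0.5925, 1.02624, 0)–(-0.5925, 1.3943, 0)  len=0.3681
  (v3,v4,v2) [+-+] → (-0.5925, 1.3943, 0)–(-0.5925, 1.02624, 0.675776)  len=0.7695
  (v4,v0,v5) [-+-] → (-0.5925, 1.02624, 0)–(-0.5925, 0, 0)  len=1.0262
  (v4,v5,v2) [--+] → (-0.5925, 0, 1.61789)–(-0.5925, 1.02624, 0.675776)  len=1.3931
  (v5,v0,v6) [-+-] → (-0.5925, 0, 0)–(-0.5925, -1.02624, 0)  len=1.0262
  (v5,v6,v2) [--+] → (-0.5925, -1.02624, 0.675776)–(-0.5925, 0, 1.61789)  len=1.3931
  (v6,v0,v7) [-++] → (-0.5925, -1.02624, 0)–(-0.5925, -1.3943, 0)  len=0.3681
  (v6,v7,v2) [-++] → (-0.5925, -1.3943, 0)–(-0.5925, -1.02624, 0.675776)  len=0.7695

Chained into 1 loop(s):
  loop 1: 8 segments, perimeter = 7.1138
Total perimeter = 7.114


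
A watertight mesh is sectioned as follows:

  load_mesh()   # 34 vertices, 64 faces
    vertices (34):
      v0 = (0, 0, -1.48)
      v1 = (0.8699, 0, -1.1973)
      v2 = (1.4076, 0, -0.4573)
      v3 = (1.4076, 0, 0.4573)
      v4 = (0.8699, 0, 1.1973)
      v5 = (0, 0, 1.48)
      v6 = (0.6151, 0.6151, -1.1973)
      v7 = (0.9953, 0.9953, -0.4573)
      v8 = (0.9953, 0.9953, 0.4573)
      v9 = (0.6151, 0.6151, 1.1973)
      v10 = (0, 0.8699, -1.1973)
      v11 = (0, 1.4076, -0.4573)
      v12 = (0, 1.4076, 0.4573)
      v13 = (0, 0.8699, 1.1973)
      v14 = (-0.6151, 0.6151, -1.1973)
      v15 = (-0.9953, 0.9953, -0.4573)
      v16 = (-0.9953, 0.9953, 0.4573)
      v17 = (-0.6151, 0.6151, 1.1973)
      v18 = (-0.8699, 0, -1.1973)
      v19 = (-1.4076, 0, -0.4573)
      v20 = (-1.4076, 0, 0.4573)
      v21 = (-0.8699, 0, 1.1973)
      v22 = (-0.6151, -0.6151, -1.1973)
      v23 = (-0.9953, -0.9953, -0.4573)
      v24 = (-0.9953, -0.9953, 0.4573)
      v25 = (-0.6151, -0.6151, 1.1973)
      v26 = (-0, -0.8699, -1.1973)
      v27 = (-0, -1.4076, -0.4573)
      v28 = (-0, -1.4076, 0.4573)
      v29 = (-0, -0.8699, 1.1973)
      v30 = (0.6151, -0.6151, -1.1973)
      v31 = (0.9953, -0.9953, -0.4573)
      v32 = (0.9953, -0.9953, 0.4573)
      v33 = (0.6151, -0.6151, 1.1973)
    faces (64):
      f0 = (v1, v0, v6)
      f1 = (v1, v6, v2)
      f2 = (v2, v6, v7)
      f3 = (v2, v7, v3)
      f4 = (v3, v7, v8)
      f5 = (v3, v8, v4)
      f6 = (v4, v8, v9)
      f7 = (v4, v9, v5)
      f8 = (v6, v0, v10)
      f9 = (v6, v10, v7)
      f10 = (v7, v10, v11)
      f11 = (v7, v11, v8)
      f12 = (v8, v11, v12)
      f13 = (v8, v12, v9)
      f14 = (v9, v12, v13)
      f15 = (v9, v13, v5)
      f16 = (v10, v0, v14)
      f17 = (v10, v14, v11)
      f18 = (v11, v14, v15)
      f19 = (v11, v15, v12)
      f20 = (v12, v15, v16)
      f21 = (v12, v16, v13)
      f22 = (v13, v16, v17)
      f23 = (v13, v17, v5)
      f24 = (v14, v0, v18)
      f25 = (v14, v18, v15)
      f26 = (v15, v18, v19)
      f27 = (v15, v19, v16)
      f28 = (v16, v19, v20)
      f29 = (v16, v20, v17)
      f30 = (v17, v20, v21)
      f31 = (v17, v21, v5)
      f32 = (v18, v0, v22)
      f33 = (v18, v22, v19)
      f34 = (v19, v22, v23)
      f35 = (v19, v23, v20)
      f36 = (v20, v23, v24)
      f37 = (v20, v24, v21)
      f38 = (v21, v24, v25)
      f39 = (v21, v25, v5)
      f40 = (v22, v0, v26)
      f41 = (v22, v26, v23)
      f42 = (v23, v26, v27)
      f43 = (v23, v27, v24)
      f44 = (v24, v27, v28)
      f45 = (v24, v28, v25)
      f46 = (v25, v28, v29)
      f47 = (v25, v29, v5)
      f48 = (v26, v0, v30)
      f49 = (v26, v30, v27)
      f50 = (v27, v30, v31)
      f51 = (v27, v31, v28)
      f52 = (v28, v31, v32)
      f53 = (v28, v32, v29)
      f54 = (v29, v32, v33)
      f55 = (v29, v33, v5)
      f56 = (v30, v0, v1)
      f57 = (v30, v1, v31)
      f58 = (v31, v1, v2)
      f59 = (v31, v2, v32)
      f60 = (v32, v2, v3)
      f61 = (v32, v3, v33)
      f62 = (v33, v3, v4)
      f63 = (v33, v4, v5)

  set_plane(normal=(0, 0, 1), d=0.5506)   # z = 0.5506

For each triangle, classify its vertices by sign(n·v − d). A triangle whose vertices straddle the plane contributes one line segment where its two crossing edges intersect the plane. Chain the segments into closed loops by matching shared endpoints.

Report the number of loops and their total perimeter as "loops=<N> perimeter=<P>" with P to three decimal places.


Straddling triangles (16 of 64):
  (v3,v8,v4) [--+] → (0.979489, 0.869811, 0.5506)–(1.33981, 0, 0.5506)  len=0.9415
  (v4,v8,v9) [+-+] → (0.979489, 0.869812, 0.5506)–(0.947364, 0.947364, 0.5506)  len=0.0839
  (v8,v12,v9) [--+] → (0.0775525, 1.30768, 0.5506)–(0.947364, 0.947364, 0.5506)  len=0.9415
  (v9,v12,v13) [+-+] → (0.0775525, 1.30768, 0.5506)–(0, 1.33981, 0.5506)  len=0.0839
  (v12,v16,v13) [--+] → (-0.869811, 0.979489, 0.5506)–(0, 1.33981, 0.5506)  len=0.9415
  (v13,v16,v17) [+-+] → (-0.869812, 0.979489, 0.5506)–(-0.947364, 0.947364, 0.5506)  len=0.0839
  (v16,v20,v17) [--+] → (-1.30768, 0.0775525, 0.5506)–(-0.947364, 0.947364, 0.5506)  len=0.9415
  (v17,v20,v21) [+-+] → (-1.30768, 0.0775525, 0.5506)–(-1.33981, 0, 0.5506)  len=0.0839
  (v20,v24,v21) [--+] → (-0.979489, -0.869811, 0.5506)–(-1.33981, 0, 0.5506)  len=0.9415
  (v21,v24,v25) [+-+] → (-0.979489, -0.869812, 0.5506)–(-0.947364, -0.947364, 0.5506)  len=0.0839
  (v24,v28,v25) [--+] → (-0.0775525, -1.30768, 0.5506)–(-0.947364, -0.947364, 0.5506)  len=0.9415
  (v25,v28,v29) [+-+] → (-0.0775525, -1.30768, 0.5506)–(0, -1.33981, 0.5506)  len=0.0839
  (v28,v32,v29) [--+] → (0.869811, -0.979489, 0.5506)–(0, -1.33981, 0.5506)  len=0.9415
  (v29,v32,v33) [+-+] → (0.869812, -0.979489, 0.5506)–(0.947364, -0.947364, 0.5506)  len=0.0839
  (v32,v3,v33) [--+] → (1.30768, -0.0775525, 0.5506)–(0.947364, -0.947364, 0.5506)  len=0.9415
  (v33,v3,v4) [+-+] → (1.30768, -0.0775525, 0.5506)–(1.33981, 0, 0.5506)  len=0.0839

Chained into 1 loop(s):
  loop 1: 16 segments, perimeter = 8.2035
Total perimeter = 8.203

loops=1 perimeter=8.203


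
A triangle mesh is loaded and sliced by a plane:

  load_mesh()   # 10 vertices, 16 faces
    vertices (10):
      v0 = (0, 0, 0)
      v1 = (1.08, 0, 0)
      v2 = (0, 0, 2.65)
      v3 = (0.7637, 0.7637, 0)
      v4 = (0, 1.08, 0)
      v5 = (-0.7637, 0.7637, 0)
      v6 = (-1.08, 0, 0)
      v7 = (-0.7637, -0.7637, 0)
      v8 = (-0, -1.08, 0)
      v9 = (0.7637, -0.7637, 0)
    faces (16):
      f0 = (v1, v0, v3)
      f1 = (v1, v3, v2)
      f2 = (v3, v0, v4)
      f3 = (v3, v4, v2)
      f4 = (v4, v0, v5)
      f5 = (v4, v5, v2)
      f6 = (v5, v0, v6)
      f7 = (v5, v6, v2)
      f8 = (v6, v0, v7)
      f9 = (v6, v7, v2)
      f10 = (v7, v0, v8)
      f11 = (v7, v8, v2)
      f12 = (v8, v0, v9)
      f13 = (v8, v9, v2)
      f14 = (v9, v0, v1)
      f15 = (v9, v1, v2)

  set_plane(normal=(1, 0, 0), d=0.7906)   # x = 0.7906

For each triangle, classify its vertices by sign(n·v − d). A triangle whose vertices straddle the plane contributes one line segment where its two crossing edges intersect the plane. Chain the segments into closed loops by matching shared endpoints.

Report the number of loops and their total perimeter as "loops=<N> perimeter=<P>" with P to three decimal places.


Straddling triangles (4 of 16):
  (v1,v0,v3) [+--] → (0.7906, 0, 0)–(0.7906, 0.69875, 0)  len=0.6988
  (v1,v3,v2) [+--] → (0.7906, 0.69875, 0)–(0.7906, 0, 0.710102)  len=0.9962
  (v9,v0,v1) [--+] → (0.7906, 0, 0)–(0.7906, -0.69875, 0)  len=0.6988
  (v9,v1,v2) [-+-] → (0.7906, -0.69875, 0)–(0.7906, 0, 0.710102)  len=0.9962

Chained into 1 loop(s):
  loop 1: 4 segments, perimeter = 3.3900
Total perimeter = 3.390

loops=1 perimeter=3.390


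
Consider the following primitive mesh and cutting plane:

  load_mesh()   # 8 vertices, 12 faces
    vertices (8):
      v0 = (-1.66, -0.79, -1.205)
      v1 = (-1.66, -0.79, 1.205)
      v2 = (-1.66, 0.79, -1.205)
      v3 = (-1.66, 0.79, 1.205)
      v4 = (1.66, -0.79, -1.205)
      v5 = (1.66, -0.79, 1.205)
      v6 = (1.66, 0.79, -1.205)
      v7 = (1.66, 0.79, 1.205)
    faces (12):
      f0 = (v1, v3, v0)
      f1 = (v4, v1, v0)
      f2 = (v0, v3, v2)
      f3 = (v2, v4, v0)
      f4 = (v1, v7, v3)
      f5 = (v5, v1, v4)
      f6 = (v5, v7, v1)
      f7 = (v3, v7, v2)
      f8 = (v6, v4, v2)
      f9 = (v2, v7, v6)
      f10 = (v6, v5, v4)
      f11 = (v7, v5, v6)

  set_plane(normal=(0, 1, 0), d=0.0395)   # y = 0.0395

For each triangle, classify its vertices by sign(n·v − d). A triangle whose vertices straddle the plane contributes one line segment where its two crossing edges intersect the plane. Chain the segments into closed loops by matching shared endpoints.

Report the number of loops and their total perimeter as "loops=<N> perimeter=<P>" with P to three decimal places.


loops=1 perimeter=11.460

Straddling triangles (8 of 12):
  (v1,v3,v0) [-+-] → (-1.66, 0.0395, 1.205)–(-1.66, 0.0395, 0.06025)  len=1.1448
  (v0,v3,v2) [-++] → (-1.66, 0.0395, 0.06025)–(-1.66, 0.0395, -1.205)  len=1.2653
  (v2,v4,v0) [+--] → (-0.083, 0.0395, -1.205)–(-1.66, 0.0395, -1.205)  len=1.5770
  (v1,v7,v3) [-++] → (0.083, 0.0395, 1.205)–(-1.66, 0.0395, 1.205)  len=1.7430
  (v5,v7,v1) [-+-] → (1.66, 0.0395, 1.205)–(0.083, 0.0395, 1.205)  len=1.5770
  (v6,v4,v2) [+-+] → (1.66, 0.0395, -1.205)–(-0.083, 0.0395, -1.205)  len=1.7430
  (v6,v5,v4) [+--] → (1.66, 0.0395, -0.06025)–(1.66, 0.0395, -1.205)  len=1.1448
  (v7,v5,v6) [+-+] → (1.66, 0.0395, 1.205)–(1.66, 0.0395, -0.06025)  len=1.2653

Chained into 1 loop(s):
  loop 1: 8 segments, perimeter = 11.4600
Total perimeter = 11.460


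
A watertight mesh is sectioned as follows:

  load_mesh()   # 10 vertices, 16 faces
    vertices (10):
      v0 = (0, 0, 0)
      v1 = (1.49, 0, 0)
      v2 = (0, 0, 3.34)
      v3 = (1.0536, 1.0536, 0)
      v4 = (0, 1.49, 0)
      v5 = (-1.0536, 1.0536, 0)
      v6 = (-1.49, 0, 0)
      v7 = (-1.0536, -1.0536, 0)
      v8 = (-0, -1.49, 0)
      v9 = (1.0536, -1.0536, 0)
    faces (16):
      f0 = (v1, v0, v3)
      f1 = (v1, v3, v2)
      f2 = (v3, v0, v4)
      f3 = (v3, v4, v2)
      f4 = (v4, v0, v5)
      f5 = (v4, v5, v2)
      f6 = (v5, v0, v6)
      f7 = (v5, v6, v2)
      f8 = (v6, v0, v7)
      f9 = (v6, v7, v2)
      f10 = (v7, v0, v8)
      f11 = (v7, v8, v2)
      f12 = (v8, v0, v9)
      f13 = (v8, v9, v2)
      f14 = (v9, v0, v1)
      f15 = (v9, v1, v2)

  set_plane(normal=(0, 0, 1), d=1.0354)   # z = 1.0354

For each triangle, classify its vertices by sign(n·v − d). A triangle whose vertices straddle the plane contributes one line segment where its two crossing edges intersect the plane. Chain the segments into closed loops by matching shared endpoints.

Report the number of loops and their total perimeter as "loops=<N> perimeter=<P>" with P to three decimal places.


loops=1 perimeter=6.295

Straddling triangles (8 of 16):
  (v1,v3,v2) [--+] → (0.726984, 0.726984, 1.0354)–(1.0281, 0, 1.0354)  len=0.7869
  (v3,v4,v2) [--+] → (0, 1.0281, 1.0354)–(0.726984, 0.726984, 1.0354)  len=0.7869
  (v4,v5,v2) [--+] → (-0.726984, 0.726984, 1.0354)–(0, 1.0281, 1.0354)  len=0.7869
  (v5,v6,v2) [--+] → (-1.0281, 0, 1.0354)–(-0.726984, 0.726984, 1.0354)  len=0.7869
  (v6,v7,v2) [--+] → (-0.726984, -0.726984, 1.0354)–(-1.0281, 0, 1.0354)  len=0.7869
  (v7,v8,v2) [--+] → (0, -1.0281, 1.0354)–(-0.726984, -0.726984, 1.0354)  len=0.7869
  (v8,v9,v2) [--+] → (0.726984, -0.726984, 1.0354)–(0, -1.0281, 1.0354)  len=0.7869
  (v9,v1,v2) [--+] → (1.0281, 0, 1.0354)–(0.726984, -0.726984, 1.0354)  len=0.7869

Chained into 1 loop(s):
  loop 1: 8 segments, perimeter = 6.2950
Total perimeter = 6.295


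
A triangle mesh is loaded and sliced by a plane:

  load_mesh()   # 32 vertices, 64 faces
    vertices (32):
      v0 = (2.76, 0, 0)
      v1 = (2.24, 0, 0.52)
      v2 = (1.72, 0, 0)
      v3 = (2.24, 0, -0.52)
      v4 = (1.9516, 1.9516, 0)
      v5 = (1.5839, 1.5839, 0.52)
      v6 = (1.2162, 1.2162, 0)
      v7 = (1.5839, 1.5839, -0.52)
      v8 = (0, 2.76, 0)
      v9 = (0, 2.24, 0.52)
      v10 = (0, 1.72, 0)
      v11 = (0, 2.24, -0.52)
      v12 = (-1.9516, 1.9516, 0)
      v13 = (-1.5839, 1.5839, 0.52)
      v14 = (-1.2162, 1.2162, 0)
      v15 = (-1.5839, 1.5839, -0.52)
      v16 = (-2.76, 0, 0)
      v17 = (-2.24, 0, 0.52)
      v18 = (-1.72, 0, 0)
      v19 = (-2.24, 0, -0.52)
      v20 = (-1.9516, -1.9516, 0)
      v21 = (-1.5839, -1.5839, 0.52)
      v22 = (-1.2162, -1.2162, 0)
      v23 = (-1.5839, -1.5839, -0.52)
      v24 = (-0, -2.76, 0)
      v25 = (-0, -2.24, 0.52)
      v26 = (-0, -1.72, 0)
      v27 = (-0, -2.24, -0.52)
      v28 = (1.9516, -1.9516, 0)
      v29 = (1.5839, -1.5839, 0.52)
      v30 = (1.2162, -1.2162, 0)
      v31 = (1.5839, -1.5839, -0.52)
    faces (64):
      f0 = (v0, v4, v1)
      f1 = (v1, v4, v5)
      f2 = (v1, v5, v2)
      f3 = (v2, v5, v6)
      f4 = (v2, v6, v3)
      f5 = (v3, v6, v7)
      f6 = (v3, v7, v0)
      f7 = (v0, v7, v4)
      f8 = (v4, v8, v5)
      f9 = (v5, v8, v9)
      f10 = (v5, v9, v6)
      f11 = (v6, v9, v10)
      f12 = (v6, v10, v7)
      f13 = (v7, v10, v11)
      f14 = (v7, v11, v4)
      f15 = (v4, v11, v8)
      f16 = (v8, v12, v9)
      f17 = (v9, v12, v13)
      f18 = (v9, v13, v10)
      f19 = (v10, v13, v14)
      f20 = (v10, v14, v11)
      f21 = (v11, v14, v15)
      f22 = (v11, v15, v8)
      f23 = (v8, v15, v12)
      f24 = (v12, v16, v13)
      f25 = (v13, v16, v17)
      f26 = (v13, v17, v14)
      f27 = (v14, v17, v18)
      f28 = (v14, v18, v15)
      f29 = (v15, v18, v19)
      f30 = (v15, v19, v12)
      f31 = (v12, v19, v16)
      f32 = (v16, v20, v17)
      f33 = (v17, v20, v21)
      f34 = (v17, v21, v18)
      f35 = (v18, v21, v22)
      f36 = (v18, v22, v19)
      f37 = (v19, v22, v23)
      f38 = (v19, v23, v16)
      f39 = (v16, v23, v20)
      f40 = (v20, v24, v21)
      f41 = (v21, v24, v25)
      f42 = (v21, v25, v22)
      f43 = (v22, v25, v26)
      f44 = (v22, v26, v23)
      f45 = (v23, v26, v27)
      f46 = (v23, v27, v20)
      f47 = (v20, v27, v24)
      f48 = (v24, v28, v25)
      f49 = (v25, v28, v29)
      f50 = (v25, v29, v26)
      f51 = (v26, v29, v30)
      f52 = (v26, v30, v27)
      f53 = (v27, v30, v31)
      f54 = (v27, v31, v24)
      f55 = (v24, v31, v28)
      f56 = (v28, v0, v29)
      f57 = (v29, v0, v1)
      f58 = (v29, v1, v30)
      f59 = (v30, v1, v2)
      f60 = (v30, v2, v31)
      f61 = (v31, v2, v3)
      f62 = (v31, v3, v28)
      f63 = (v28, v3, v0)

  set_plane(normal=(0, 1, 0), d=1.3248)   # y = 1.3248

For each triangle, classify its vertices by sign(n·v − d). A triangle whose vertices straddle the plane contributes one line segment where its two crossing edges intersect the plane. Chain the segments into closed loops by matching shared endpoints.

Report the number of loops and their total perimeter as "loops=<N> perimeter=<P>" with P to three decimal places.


loops=2 perimeter=6.620

Straddling triangles (20 of 64):
  (v0,v4,v1) [-+-] → (2.21124, 1.3248, 0)–(2.04423, 1.3248, 0.16701)  len=0.2362
  (v1,v4,v5) [-++] → (2.04423, 1.3248, 0.16701)–(1.69123, 1.3248, 0.52)  len=0.4992
  (v1,v5,v2) [-+-] → (1.69123, 1.3248, 0.52)–(1.60616, 1.3248, 0.434937)  len=0.1203
  (v2,v5,v6) [-+-] → (1.60616, 1.3248, 0.434937)–(1.3248, 1.3248, 0.153582)  len=0.3979
  (v3,v6,v7) [--+] → (1.3248, 1.3248, -0.153582)–(1.69123, 1.3248, -0.52)  len=0.5182
  (v3,v7,v0) [-+-] → (1.69123, 1.3248, -0.52)–(1.77629, 1.3248, -0.434937)  len=0.1203
  (v0,v7,v4) [-++] → (1.77629, 1.3248, -0.434937)–(2.21124, 1.3248, 0)  len=0.6151
  (v5,v9,v6) [++-] → (1.08719, 1.3248, 0.0551592)–(1.3248, 1.3248, 0.153582)  len=0.2572
  (v6,v9,v10) [-++] → (1.08719, 1.3248, 0.0551592)–(0.954034, 1.3248, 0)  len=0.1441
  (v6,v10,v7) [-++] → (0.954034, 1.3248, 0)–(1.3248, 1.3248, -0.153582)  len=0.4013
  (v10,v13,v14) [++-] → (-1.3248, 1.3248, 0.153582)–(-0.954034, 1.3248, 0)  len=0.4013
  (v10,v14,v11) [+-+] → (-0.954034, 1.3248, 0)–(-1.08719, 1.3248, -0.0551592)  len=0.1441
  (v11,v14,v15) [+-+] → (-1.08719, 1.3248, -0.0551592)–(-1.3248, 1.3248, -0.153582)  len=0.2572
  (v12,v16,v13) [+-+] → (-2.21124, 1.3248, 0)–(-1.77629, 1.3248, 0.434937)  len=0.6151
  (v13,v16,v17) [+--] → (-1.77629, 1.3248, 0.434937)–(-1.69123, 1.3248, 0.52)  len=0.1203
  (v13,v17,v14) [+--] → (-1.69123, 1.3248, 0.52)–(-1.3248, 1.3248, 0.153582)  len=0.5182
  (v14,v18,v15) [--+] → (-1.60616, 1.3248, -0.434937)–(-1.3248, 1.3248, -0.153582)  len=0.3979
  (v15,v18,v19) [+--] → (-1.60616, 1.3248, -0.434937)–(-1.69123, 1.3248, -0.52)  len=0.1203
  (v15,v19,v12) [+-+] → (-1.69123, 1.3248, -0.52)–(-2.04423, 1.3248, -0.16701)  len=0.4992
  (v12,v19,v16) [+--] → (-2.04423, 1.3248, -0.16701)–(-2.21124, 1.3248, 0)  len=0.2362

Chained into 2 loop(s):
  loop 1: 10 segments, perimeter = 3.3098
  loop 2: 10 segments, perimeter = 3.3098
Total perimeter = 6.620


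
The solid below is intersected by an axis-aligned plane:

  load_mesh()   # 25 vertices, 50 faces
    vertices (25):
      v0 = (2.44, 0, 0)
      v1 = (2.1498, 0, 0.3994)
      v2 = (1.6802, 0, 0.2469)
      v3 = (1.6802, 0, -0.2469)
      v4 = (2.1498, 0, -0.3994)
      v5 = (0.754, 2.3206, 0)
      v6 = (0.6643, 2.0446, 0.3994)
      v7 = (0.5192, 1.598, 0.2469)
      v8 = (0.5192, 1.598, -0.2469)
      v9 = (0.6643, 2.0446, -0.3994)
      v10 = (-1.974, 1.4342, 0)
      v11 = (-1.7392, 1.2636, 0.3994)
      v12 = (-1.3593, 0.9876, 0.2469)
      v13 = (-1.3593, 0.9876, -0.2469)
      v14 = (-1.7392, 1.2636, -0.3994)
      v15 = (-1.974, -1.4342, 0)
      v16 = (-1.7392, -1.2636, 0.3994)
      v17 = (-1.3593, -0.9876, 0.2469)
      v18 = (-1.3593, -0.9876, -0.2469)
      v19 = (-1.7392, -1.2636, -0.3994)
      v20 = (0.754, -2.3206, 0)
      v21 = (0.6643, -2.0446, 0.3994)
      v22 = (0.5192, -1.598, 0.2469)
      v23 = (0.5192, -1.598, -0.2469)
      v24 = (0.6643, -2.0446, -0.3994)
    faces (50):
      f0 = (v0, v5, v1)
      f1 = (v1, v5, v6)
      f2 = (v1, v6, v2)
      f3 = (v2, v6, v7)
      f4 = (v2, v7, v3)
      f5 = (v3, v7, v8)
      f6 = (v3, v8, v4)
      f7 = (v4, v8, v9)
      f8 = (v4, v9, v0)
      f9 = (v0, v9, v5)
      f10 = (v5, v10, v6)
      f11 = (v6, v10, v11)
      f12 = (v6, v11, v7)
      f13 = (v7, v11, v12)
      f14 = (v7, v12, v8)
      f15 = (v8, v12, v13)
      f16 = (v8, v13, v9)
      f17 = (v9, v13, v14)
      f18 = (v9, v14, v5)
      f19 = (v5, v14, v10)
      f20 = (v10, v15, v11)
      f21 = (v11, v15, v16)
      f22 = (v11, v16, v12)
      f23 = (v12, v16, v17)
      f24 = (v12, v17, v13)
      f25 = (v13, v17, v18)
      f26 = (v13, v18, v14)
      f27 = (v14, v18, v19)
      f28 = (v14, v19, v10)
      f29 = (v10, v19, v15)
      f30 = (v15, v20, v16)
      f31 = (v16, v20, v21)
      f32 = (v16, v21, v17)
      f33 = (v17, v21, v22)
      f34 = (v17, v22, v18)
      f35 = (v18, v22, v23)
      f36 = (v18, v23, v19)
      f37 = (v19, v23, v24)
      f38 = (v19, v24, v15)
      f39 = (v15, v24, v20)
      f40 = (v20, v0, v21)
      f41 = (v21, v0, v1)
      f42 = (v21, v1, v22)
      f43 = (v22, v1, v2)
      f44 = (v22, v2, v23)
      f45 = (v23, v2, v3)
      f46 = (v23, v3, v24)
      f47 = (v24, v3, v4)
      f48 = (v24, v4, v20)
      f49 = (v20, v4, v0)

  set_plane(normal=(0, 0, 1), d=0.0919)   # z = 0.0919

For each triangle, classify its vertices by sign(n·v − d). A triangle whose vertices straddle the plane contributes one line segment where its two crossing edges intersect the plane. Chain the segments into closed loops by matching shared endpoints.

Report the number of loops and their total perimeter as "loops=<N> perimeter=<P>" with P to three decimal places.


loops=2 perimeter=23.826

Straddling triangles (20 of 50):
  (v0,v5,v1) [--+] → (1.07517, 1.78664, 0.0919)–(2.37323, 0, 0.0919)  len=2.2084
  (v1,v5,v6) [+-+] → (1.07517, 1.78664, 0.0919)–(0.73336, 2.25709, 0.0919)  len=0.5815
  (v2,v7,v3) [++-] → (0.883629, 1.0964, 0.0919)–(1.6802, 0, 0.0919)  len=1.3552
  (v3,v7,v8) [-+-] → (0.883629, 1.0964, 0.0919)–(0.5192, 1.598, 0.0919)  len=0.6200
  (v5,v10,v6) [--+] → (-1.36694, 1.57465, 0.0919)–(0.73336, 2.25709, 0.0919)  len=2.2084
  (v6,v10,v11) [+-+] → (-1.36694, 1.57465, 0.0919)–(-1.91997, 1.39495, 0.0919)  len=0.5815
  (v7,v12,v8) [++-] → (-0.769653, 1.1792, 0.0919)–(0.5192, 1.598, 0.0919)  len=1.3552
  (v8,v12,v13) [-+-] → (-0.769653, 1.1792, 0.0919)–(-1.3593, 0.9876, 0.0919)  len=0.6200
  (v10,v15,v11) [--+] → (-1.91997, -0.813449, 0.0919)–(-1.91997, 1.39495, 0.0919)  len=2.2084
  (v11,v15,v16) [+-+] → (-1.91997, -0.813449, 0.0919)–(-1.91997, -1.39495, 0.0919)  len=0.5815
  (v12,v17,v13) [++-] → (-1.3593, -0.3676, 0.0919)–(-1.3593, 0.9876, 0.0919)  len=1.3552
  (v13,v17,v18) [-+-] → (-1.3593, -0.3676, 0.0919)–(-1.3593, -0.9876, 0.0919)  len=0.6200
  (v15,v20,v16) [--+] → (0.180327, -2.07739, 0.0919)–(-1.91997, -1.39495, 0.0919)  len=2.2084
  (v16,v20,v21) [+-+] → (0.180327, -2.07739, 0.0919)–(0.73336, -2.25709, 0.0919)  len=0.5815
  (v17,v22,v18) [++-] → (-0.0704466, -1.4064, 0.0919)–(-1.3593, -0.9876, 0.0919)  len=1.3552
  (v18,v22,v23) [-+-] → (-0.0704466, -1.4064, 0.0919)–(0.5192, -1.598, 0.0919)  len=0.6200
  (v20,v0,v21) [--+] → (2.03142, -0.470453, 0.0919)–(0.73336, -2.25709, 0.0919)  len=2.2084
  (v21,v0,v1) [+-+] → (2.03142, -0.470453, 0.0919)–(2.37323, 0, 0.0919)  len=0.5815
  (v22,v2,v23) [++-] → (1.31577, -0.5016, 0.0919)–(0.5192, -1.598, 0.0919)  len=1.3552
  (v23,v2,v3) [-+-] → (1.31577, -0.5016, 0.0919)–(1.6802, 0, 0.0919)  len=0.6200

Chained into 2 loop(s):
  loop 1: 10 segments, perimeter = 13.9495
  loop 2: 10 segments, perimeter = 9.8760
Total perimeter = 23.826


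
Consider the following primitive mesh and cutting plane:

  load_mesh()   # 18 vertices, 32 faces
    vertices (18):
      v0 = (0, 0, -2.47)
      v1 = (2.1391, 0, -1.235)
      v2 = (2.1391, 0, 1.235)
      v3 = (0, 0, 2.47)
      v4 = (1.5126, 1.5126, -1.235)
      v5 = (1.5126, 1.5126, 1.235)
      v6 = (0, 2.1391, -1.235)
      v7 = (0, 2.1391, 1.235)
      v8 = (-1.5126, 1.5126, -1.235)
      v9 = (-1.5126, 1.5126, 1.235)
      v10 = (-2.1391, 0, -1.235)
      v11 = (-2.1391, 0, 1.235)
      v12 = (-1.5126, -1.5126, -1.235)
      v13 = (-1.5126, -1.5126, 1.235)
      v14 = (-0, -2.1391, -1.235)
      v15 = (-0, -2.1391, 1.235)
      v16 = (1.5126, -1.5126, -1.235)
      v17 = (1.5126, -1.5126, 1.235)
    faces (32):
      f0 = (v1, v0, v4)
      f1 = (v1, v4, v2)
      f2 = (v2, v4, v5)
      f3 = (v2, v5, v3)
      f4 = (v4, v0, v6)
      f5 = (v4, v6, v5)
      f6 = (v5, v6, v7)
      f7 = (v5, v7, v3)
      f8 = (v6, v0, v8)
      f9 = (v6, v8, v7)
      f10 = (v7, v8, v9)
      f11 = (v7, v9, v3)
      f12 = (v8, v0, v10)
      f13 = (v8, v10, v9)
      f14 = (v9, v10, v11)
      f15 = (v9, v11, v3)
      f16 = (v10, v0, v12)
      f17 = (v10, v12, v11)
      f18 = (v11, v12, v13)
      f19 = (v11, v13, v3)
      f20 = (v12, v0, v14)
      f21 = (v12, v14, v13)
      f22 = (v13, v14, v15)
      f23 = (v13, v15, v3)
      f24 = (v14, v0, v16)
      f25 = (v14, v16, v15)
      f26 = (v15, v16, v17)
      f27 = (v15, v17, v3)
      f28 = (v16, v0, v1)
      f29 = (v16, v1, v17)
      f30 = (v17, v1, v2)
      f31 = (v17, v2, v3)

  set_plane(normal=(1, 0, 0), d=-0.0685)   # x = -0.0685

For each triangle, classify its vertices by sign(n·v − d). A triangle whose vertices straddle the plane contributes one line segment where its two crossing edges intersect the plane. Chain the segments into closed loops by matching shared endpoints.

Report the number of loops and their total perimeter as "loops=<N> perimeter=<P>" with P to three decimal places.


Straddling triangles (12 of 32):
  (v6,v0,v8) [++-] → (-0.0685, 0.0685, -2.41407)–(-0.0685, 2.11073, -1.235)  len=2.3582
  (v6,v8,v7) [+-+] → (-0.0685, 2.11073, -1.235)–(-0.0685, 2.11073, 1.12314)  len=2.3581
  (v7,v8,v9) [+--] → (-0.0685, 2.11073, 1.12314)–(-0.0685, 2.11073, 1.235)  len=0.1119
  (v7,v9,v3) [+-+] → (-0.0685, 2.11073, 1.235)–(-0.0685, 0.0685, 2.41407)  len=2.3582
  (v8,v0,v10) [-+-] → (-0.0685, 0.0685, -2.41407)–(-0.0685, 0, -2.43045)  len=0.0704
  (v9,v11,v3) [--+] → (-0.0685, 0, 2.43045)–(-0.0685, 0.0685, 2.41407)  len=0.0704
  (v10,v0,v12) [-+-] → (-0.0685, 0, -2.43045)–(-0.0685, -0.0685, -2.41407)  len=0.0704
  (v11,v13,v3) [--+] → (-0.0685, -0.0685, 2.41407)–(-0.0685, 0, 2.43045)  len=0.0704
  (v12,v0,v14) [-++] → (-0.0685, -0.0685, -2.41407)–(-0.0685, -2.11073, -1.235)  len=2.3582
  (v12,v14,v13) [-+-] → (-0.0685, -2.11073, -1.235)–(-0.0685, -2.11073, -1.12314)  len=0.1119
  (v13,v14,v15) [-++] → (-0.0685, -2.11073, -1.12314)–(-0.0685, -2.11073, 1.235)  len=2.3581
  (v13,v15,v3) [-++] → (-0.0685, -2.11073, 1.235)–(-0.0685, -0.0685, 2.41407)  len=2.3582

Chained into 1 loop(s):
  loop 1: 12 segments, perimeter = 14.6544
Total perimeter = 14.654

loops=1 perimeter=14.654


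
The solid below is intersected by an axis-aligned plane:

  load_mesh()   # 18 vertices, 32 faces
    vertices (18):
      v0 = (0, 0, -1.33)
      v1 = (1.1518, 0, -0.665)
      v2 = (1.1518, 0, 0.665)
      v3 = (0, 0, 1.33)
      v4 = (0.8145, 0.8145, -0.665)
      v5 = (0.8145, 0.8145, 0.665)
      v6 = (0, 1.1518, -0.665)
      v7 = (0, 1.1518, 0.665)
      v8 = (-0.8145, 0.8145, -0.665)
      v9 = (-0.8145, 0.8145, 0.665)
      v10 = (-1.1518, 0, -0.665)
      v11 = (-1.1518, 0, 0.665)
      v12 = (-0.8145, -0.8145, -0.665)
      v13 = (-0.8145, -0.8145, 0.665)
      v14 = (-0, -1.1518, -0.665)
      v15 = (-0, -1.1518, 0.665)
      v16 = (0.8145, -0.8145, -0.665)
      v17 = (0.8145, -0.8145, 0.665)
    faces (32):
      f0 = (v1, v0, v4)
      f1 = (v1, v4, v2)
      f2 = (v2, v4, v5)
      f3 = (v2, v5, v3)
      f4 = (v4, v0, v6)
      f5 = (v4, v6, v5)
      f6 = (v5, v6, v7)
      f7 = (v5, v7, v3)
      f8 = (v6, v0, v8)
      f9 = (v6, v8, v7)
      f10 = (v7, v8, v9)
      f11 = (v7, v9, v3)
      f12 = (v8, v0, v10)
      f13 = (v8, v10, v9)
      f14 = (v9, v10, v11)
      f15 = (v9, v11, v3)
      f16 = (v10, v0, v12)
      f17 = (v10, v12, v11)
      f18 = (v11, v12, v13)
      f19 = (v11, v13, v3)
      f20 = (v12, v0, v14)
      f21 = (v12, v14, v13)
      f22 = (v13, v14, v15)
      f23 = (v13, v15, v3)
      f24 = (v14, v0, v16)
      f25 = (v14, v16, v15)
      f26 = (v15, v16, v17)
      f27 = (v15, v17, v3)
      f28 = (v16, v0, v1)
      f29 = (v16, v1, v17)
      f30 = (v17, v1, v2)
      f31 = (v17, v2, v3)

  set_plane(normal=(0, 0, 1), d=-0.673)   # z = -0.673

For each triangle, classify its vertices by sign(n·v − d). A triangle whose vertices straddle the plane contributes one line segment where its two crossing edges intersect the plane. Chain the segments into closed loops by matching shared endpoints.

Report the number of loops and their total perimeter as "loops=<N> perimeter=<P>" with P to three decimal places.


loops=1 perimeter=6.968

Straddling triangles (8 of 32):
  (v1,v0,v4) [+-+] → (1.13794, 0, -0.673)–(0.804702, 0.804702, -0.673)  len=0.8710
  (v4,v0,v6) [+-+] → (0.804702, 0.804702, -0.673)–(0, 1.13794, -0.673)  len=0.8710
  (v6,v0,v8) [+-+] → (0, 1.13794, -0.673)–(-0.804702, 0.804702, -0.673)  len=0.8710
  (v8,v0,v10) [+-+] → (-0.804702, 0.804702, -0.673)–(-1.13794, 0, -0.673)  len=0.8710
  (v10,v0,v12) [+-+] → (-1.13794, 0, -0.673)–(-0.804702, -0.804702, -0.673)  len=0.8710
  (v12,v0,v14) [+-+] → (-0.804702, -0.804702, -0.673)–(0, -1.13794, -0.673)  len=0.8710
  (v14,v0,v16) [+-+] → (0, -1.13794, -0.673)–(0.804702, -0.804702, -0.673)  len=0.8710
  (v16,v0,v1) [+-+] → (0.804702, -0.804702, -0.673)–(1.13794, 0, -0.673)  len=0.8710

Chained into 1 loop(s):
  loop 1: 8 segments, perimeter = 6.9678
Total perimeter = 6.968
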